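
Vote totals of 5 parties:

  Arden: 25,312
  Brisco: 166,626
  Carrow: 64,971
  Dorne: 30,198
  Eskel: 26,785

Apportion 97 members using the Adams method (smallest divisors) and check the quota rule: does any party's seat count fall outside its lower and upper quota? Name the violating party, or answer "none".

Standard quotas: Arden 7.822, Brisco 51.491, Carrow 20.078, Dorne 9.332, Eskel 8.277.
Adams allocation: Arden 8, Brisco 50, Carrow 20, Dorne 10, Eskel 9.
Brisco has quota 51.491 (lower 51, upper 52) but receives 50 — outside the quota interval.

Brisco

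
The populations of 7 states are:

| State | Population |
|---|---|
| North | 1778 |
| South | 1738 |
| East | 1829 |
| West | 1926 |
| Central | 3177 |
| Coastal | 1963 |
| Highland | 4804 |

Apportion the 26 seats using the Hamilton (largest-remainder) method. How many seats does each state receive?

North 3, South 2, East 3, West 3, Central 5, Coastal 3, Highland 7

Standard divisor: 17215 ÷ 26 ≈ 662.115.
Standard quotas: North 2.685, South 2.625, East 2.762, West 2.909, Central 4.798, Coastal 2.965, Highland 7.256.
Lower quotas: North 2, South 2, East 2, West 2, Central 4, Coastal 2, Highland 7 (sum 21, leaving 5 seats).
Remainders in descending order: Coastal 0.965, West 0.909, Central 0.798, East 0.762, North 0.685, South 0.625, Highland 0.256.
Largest remainders: Coastal, West, Central, East, North receive the extra seats.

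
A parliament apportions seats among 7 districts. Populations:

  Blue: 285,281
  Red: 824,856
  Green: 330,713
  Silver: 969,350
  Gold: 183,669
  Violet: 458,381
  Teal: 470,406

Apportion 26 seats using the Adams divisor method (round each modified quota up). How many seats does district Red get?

6

Standard divisor 3522656/26 ≈ 135486.769; standard quotas: Blue 2.106, Red 6.088, Green 2.441, Silver 7.155, Gold 1.356, Violet 3.383, Teal 3.472.
Rounding up gives 3, 7, 3, 8, 2, 4, 4 = 31 seats, so the divisor must be adjusted.
With modified divisor 159200: modified quotas Blue 1.792, Red 5.181, Green 2.077, Silver 6.089, Gold 1.154, Violet 2.879, Teal 2.955.
Rounding up: Blue 2, Red 6, Green 3, Silver 7, Gold 2, Violet 3, Teal 3 (total 26).
Red receives 6.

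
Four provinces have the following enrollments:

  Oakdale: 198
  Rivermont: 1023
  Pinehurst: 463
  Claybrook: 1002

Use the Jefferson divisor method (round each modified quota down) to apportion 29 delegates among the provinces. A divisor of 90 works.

Oakdale 2; Rivermont 11; Pinehurst 5; Claybrook 11

With modified divisor 90: modified quotas Oakdale 2.200, Rivermont 11.367, Pinehurst 5.144, Claybrook 11.133.
Rounding down: Oakdale 2, Rivermont 11, Pinehurst 5, Claybrook 11 (total 29).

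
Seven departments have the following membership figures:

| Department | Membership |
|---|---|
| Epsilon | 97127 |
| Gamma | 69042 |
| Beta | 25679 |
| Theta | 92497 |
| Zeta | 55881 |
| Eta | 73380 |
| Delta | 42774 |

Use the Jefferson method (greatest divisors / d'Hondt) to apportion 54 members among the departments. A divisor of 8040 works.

Epsilon: 12; Gamma: 8; Beta: 3; Theta: 11; Zeta: 6; Eta: 9; Delta: 5

With modified divisor 8040: modified quotas Epsilon 12.080, Gamma 8.587, Beta 3.194, Theta 11.505, Zeta 6.950, Eta 9.127, Delta 5.320.
Rounding down: Epsilon 12, Gamma 8, Beta 3, Theta 11, Zeta 6, Eta 9, Delta 5 (total 54).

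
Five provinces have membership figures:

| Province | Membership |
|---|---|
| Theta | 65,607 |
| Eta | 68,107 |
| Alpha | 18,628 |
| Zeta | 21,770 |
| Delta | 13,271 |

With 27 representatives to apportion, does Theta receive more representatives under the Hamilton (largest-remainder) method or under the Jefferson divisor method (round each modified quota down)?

Jefferson

Hamilton: Theta 9, Eta 10, Alpha 3, Zeta 3, Delta 2.
Jefferson: Theta 10, Eta 10, Alpha 2, Zeta 3, Delta 2.
Theta gets 9 under Hamilton and 10 under Jefferson.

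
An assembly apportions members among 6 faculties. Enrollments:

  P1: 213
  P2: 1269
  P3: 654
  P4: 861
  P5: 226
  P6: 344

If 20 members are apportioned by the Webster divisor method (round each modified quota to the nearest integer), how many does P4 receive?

Standard divisor 3567/20 ≈ 178.35; standard quotas: P1 1.194, P2 7.115, P3 3.667, P4 4.828, P5 1.267, P6 1.929.
Rounding to the nearest integer gives P1 1, P2 7, P3 4, P4 5, P5 1, P6 2 — total 20, matching the house size, so no adjustment is needed.
P4 receives 5.

5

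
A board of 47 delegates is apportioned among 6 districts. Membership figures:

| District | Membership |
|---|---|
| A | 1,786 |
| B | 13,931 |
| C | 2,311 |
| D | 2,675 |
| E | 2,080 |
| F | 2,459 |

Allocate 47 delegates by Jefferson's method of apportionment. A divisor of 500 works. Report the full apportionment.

With modified divisor 500: modified quotas A 3.572, B 27.862, C 4.622, D 5.350, E 4.160, F 4.918.
Rounding down: A 3, B 27, C 4, D 5, E 4, F 4 (total 47).

A 3; B 27; C 4; D 5; E 4; F 4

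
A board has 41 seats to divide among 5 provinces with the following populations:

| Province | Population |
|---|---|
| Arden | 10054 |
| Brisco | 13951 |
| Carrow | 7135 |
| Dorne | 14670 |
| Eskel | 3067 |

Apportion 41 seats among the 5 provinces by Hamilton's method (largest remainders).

Arden: 8; Brisco: 12; Carrow: 6; Dorne: 12; Eskel: 3

The standard divisor is 48877/41 ≈ 1192.122.
Standard quotas: Arden 8.4337, Brisco 11.7027, Carrow 5.9851, Dorne 12.3058, Eskel 2.5727.
Lower quotas: Arden 8, Brisco 11, Carrow 5, Dorne 12, Eskel 2 (sum 38, leaving 3 seats).
Remainders in descending order: Carrow 0.9851, Brisco 0.7027, Eskel 0.5727, Arden 0.4337, Dorne 0.3058.
Largest remainders: Carrow, Brisco, Eskel receive the extra seats.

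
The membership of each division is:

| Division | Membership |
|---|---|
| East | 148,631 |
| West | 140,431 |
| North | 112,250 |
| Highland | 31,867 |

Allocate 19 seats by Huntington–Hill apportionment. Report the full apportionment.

East 7; West 6; North 5; Highland 1

With divisor 22734: modified quotas East 6.538, West 6.177, North 4.938, Highland 1.402.
Geometric-mean thresholds: East √(6·7)=6.481, West √(6·7)=6.481, North √(4·5)=4.472, Highland √(1·2)=1.414.
Each quota rounded against its threshold gives East 7, West 6, North 5, Highland 1 (total 19).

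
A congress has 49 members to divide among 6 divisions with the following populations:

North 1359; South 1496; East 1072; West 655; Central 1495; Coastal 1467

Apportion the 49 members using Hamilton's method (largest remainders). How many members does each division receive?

North 9, South 10, East 7, West 4, Central 10, Coastal 9

The standard divisor is 7544/49 ≈ 153.959.
Standard quotas: North 8.827, South 9.717, East 6.963, West 4.254, Central 9.710, Coastal 9.528.
Lower quotas: North 8, South 9, East 6, West 4, Central 9, Coastal 9 (sum 45, leaving 4 seats).
Remainders in descending order: East 0.963, North 0.827, South 0.717, Central 0.710, Coastal 0.528, West 0.254.
Largest remainders: East, North, South, Central receive the extra seats.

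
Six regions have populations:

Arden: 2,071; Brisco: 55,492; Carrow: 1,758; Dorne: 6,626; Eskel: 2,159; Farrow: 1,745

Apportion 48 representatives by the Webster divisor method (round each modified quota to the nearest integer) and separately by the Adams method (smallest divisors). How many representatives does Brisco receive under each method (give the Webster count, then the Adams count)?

39 and 35

Webster: Arden 1, Brisco 39, Carrow 1, Dorne 5, Eskel 1, Farrow 1.
Adams: Arden 2, Brisco 35, Carrow 2, Dorne 5, Eskel 2, Farrow 2.
Brisco gets 39 under Webster and 35 under Adams.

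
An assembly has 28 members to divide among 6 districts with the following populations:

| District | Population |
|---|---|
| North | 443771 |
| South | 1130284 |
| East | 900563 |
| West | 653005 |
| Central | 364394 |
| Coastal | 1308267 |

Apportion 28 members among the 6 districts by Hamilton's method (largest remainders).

North: 2; South: 7; East: 5; West: 4; Central: 2; Coastal: 8

Standard divisor: 4800284 ÷ 28 ≈ 171438.714.
Standard quotas: North 2.5885, South 6.5929, East 5.2530, West 3.8090, Central 2.1255, Coastal 7.6311.
Lower quotas: North 2, South 6, East 5, West 3, Central 2, Coastal 7 (sum 25, leaving 3 seats).
Remainders in descending order: West 0.8090, Coastal 0.6311, South 0.5929, North 0.5885, East 0.2530, Central 0.1255.
Largest remainders: West, Coastal, South receive the extra seats.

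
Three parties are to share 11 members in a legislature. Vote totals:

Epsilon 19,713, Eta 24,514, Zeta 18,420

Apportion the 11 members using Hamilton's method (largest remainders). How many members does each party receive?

Epsilon 4, Eta 4, Zeta 3

Standard divisor: 62647 ÷ 11 ≈ 5695.182.
Standard quotas: Epsilon 3.4613, Eta 4.3043, Zeta 3.2343.
Lower quotas: Epsilon 3, Eta 4, Zeta 3 (sum 10, leaving 1 seat).
Remainders in descending order: Epsilon 0.4613, Eta 0.3043, Zeta 0.2343.
Largest remainder: Epsilon receives the extra seat.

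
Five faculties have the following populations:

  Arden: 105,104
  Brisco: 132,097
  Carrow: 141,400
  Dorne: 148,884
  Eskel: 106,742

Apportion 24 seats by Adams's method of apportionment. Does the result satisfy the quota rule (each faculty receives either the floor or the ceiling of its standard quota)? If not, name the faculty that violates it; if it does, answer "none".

none

Standard quotas: Arden 3.977, Brisco 4.999, Carrow 5.351, Dorne 5.634, Eskel 4.039.
Adams allocation: Arden 4, Brisco 5, Carrow 5, Dorne 6, Eskel 4.
Every allocation lies between the lower and upper quota.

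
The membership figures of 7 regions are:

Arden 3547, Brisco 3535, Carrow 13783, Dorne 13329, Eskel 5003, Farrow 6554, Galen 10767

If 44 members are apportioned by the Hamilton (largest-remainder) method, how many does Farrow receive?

Total 56518; standard divisor 56518/44 ≈ 1284.5.
Standard quotas: Arden 2.7614, Brisco 2.7520, Carrow 10.7302, Dorne 10.3768, Eskel 3.8949, Farrow 5.1024, Galen 8.3822.
Lower quotas: Arden 2, Brisco 2, Carrow 10, Dorne 10, Eskel 3, Farrow 5, Galen 8 (sum 40, leaving 4 seats).
Remainders in descending order: Eskel 0.8949, Arden 0.7614, Brisco 0.7520, Carrow 0.7302, Galen 0.3822, Dorne 0.3768, Farrow 0.1024.
Largest remainders: Eskel, Arden, Brisco, Carrow receive the extra seats.
Farrow receives 5.

5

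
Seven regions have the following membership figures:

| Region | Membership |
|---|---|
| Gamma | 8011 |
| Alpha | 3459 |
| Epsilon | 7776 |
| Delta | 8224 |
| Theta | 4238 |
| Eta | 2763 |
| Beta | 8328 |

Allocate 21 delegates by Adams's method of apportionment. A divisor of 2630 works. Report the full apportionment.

With modified divisor 2630: modified quotas Gamma 3.046, Alpha 1.315, Epsilon 2.957, Delta 3.127, Theta 1.611, Eta 1.051, Beta 3.167.
Rounding up: Gamma 4, Alpha 2, Epsilon 3, Delta 4, Theta 2, Eta 2, Beta 4 (total 21).

Gamma 4, Alpha 2, Epsilon 3, Delta 4, Theta 2, Eta 2, Beta 4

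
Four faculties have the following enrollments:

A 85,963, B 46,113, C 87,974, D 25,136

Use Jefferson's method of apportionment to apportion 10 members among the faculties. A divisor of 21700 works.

With modified divisor 21700: modified quotas A 3.961, B 2.125, C 4.054, D 1.158.
Rounding down: A 3, B 2, C 4, D 1 (total 10).

A 3, B 2, C 4, D 1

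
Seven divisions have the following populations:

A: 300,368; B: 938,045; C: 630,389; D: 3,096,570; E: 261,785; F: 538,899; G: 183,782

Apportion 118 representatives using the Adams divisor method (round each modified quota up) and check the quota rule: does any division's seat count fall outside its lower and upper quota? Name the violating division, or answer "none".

Standard quotas: A 5.957, B 18.604, C 12.502, D 61.413, E 5.192, F 10.688, G 3.645.
Adams allocation: A 6, B 18, C 13, D 60, E 6, F 11, G 4.
D has quota 61.413 (lower 61, upper 62) but receives 60 — outside the quota interval.

D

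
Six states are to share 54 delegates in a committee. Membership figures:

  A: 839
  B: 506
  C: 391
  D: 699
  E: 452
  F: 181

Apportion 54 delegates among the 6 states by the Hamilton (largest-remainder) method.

A=15, B=9, C=7, D=12, E=8, F=3

The standard divisor is 3068/54 ≈ 56.815.
Standard quotas: A 14.767, B 8.906, C 6.882, D 12.303, E 7.956, F 3.186.
Lower quotas: A 14, B 8, C 6, D 12, E 7, F 3 (sum 50, leaving 4 seats).
Remainders in descending order: E 0.956, B 0.906, C 0.882, A 0.767, D 0.303, F 0.186.
Largest remainders: E, B, C, A receive the extra seats.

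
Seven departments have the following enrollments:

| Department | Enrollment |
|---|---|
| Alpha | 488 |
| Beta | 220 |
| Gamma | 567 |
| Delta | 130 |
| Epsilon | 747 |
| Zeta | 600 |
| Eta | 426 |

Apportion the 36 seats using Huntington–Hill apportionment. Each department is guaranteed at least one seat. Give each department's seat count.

With divisor 89.5: modified quotas Alpha 5.453, Beta 2.458, Gamma 6.335, Delta 1.453, Epsilon 8.346, Zeta 6.704, Eta 4.760.
Geometric-mean thresholds: Alpha √(5·6)=5.477, Beta √(2·3)=2.449, Gamma √(6·7)=6.481, Delta √(1·2)=1.414, Epsilon √(8·9)=8.485, Zeta √(6·7)=6.481, Eta √(4·5)=4.472.
Each quota rounded against its threshold gives Alpha 5, Beta 3, Gamma 6, Delta 2, Epsilon 8, Zeta 7, Eta 5 (total 36).

Alpha 5; Beta 3; Gamma 6; Delta 2; Epsilon 8; Zeta 7; Eta 5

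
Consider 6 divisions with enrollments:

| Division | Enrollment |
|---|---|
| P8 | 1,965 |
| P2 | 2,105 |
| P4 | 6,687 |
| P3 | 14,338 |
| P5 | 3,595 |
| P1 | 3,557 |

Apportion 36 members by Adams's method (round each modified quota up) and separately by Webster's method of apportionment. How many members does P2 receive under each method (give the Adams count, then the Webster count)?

Adams: P8 3, P2 3, P4 7, P3 15, P5 4, P1 4.
Webster: P8 2, P2 2, P4 8, P3 16, P5 4, P1 4.
P2 gets 3 under Adams and 2 under Webster.

3 and 2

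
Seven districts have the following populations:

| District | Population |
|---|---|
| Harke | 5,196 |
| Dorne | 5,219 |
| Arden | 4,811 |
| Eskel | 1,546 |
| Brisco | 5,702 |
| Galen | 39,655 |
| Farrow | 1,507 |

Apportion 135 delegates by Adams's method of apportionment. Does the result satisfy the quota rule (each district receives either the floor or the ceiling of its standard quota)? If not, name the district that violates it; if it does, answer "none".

Standard quotas: Harke 11.023, Dorne 11.072, Arden 10.206, Eskel 3.280, Brisco 12.096, Galen 84.126, Farrow 3.197.
Adams allocation: Harke 11, Dorne 11, Arden 10, Eskel 4, Brisco 12, Galen 83, Farrow 4.
Galen has quota 84.126 (lower 84, upper 85) but receives 83 — outside the quota interval.

Galen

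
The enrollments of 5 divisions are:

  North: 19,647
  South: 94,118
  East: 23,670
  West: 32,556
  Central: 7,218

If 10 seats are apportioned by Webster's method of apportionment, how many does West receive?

2

Standard divisor 177209/10 ≈ 17720.9; standard quotas: North 1.109, South 5.311, East 1.336, West 1.837, Central 0.407.
Rounding to the nearest integer gives 1, 5, 1, 2, 0 = 9 seats, so the divisor must be adjusted.
With modified divisor 16400: modified quotas North 1.198, South 5.739, East 1.443, West 1.985, Central 0.440.
Rounding to the nearest integer: North 1, South 6, East 1, West 2, Central 0 (total 10).
West receives 2.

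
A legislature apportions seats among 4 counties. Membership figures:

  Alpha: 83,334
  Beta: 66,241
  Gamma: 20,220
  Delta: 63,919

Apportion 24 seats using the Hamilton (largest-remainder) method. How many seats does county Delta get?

The standard divisor is 233714/24 ≈ 9738.083.
Standard quotas: Alpha 8.5575, Beta 6.8023, Gamma 2.0764, Delta 6.5638.
Lower quotas: Alpha 8, Beta 6, Gamma 2, Delta 6 (sum 22, leaving 2 seats).
Remainders in descending order: Beta 0.8023, Delta 0.5638, Alpha 0.5575, Gamma 0.0764.
The surplus seats go to Beta, Delta.
Delta receives 7.

7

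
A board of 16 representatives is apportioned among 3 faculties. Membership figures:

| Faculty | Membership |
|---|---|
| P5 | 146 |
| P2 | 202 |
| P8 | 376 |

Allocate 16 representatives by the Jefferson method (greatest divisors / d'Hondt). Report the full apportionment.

Standard divisor 724/16 ≈ 45.25; standard quotas: P5 3.227, P2 4.464, P8 8.309.
Rounding down gives 3, 4, 8 = 15 seats, so the divisor must be adjusted.
With modified divisor 41: modified quotas P5 3.561, P2 4.927, P8 9.171.
Rounding down: P5 3, P2 4, P8 9 (total 16).

P5: 3, P2: 4, P8: 9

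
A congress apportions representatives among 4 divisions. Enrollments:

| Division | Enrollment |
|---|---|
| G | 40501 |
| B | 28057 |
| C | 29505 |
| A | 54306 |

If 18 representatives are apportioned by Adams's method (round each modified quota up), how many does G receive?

Standard divisor 152369/18 ≈ 8464.944; standard quotas: G 4.785, B 3.314, C 3.486, A 6.415.
Rounding up gives 5, 4, 4, 7 = 20 seats, so the divisor must be adjusted.
With modified divisor 9600: modified quotas G 4.219, B 2.923, C 3.073, A 5.657.
Rounding up: G 5, B 3, C 4, A 6 (total 18).
G receives 5.

5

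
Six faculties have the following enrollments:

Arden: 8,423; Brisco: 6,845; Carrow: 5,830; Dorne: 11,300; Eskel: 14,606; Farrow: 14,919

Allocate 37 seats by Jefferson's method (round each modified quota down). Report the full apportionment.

Arden=5; Brisco=4; Carrow=3; Dorne=7; Eskel=9; Farrow=9

Standard divisor 61923/37 ≈ 1673.595; standard quotas: Arden 5.033, Brisco 4.090, Carrow 3.484, Dorne 6.752, Eskel 8.727, Farrow 8.914.
Rounding down gives 5, 4, 3, 6, 8, 8 = 34 seats, so the divisor must be adjusted.
With modified divisor 1600: modified quotas Arden 5.264, Brisco 4.278, Carrow 3.644, Dorne 7.062, Eskel 9.129, Farrow 9.324.
Rounding down: Arden 5, Brisco 4, Carrow 3, Dorne 7, Eskel 9, Farrow 9 (total 37).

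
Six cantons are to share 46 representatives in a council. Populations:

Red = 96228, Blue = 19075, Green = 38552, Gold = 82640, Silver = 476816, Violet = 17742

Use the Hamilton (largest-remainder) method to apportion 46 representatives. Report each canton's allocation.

Red 6, Blue 1, Green 3, Gold 5, Silver 30, Violet 1

Total 731053; standard divisor 731053/46 ≈ 15892.457.
Standard quotas: Red 6.0549, Blue 1.2003, Green 2.4258, Gold 5.2000, Silver 30.0027, Violet 1.1164.
Lower quotas: Red 6, Blue 1, Green 2, Gold 5, Silver 30, Violet 1 (sum 45, leaving 1 seat).
Remainders in descending order: Green 0.4258, Blue 0.2003, Gold 0.2000, Violet 0.1164, Red 0.0549, Silver 0.0027.
Largest remainder: Green receives the extra seat.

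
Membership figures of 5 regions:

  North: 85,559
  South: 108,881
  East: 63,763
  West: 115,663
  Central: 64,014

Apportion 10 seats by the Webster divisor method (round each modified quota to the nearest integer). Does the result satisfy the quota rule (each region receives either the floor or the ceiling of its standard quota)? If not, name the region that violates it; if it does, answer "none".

Standard quotas: North 1.954, South 2.487, East 1.456, West 2.641, Central 1.462.
Webster allocation: North 2, South 3, East 1, West 3, Central 1.
Every allocation lies between the lower and upper quota.

none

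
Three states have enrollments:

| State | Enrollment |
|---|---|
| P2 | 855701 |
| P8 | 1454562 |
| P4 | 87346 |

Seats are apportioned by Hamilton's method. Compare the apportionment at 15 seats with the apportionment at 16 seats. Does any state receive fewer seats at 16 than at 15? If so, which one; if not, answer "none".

P4

At 15 seats: P2 5, P8 9, P4 1.
At 16 seats: P2 6, P8 10, P4 0.
P4 drops from 1 to 0.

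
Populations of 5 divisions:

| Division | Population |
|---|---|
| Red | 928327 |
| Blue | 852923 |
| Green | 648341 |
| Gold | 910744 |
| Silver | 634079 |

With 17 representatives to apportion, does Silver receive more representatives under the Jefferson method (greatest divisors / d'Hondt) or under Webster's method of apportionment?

Jefferson: Red 4, Blue 4, Green 3, Gold 4, Silver 2.
Webster: Red 4, Blue 3, Green 3, Gold 4, Silver 3.
Silver gets 2 under Jefferson and 3 under Webster.

Webster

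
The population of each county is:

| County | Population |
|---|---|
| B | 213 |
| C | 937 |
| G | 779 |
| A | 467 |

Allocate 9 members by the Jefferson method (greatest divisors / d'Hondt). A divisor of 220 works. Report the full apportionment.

With modified divisor 220: modified quotas B 0.968, C 4.259, G 3.541, A 2.123.
Rounding down: B 0, C 4, G 3, A 2 (total 9).

B 0, C 4, G 3, A 2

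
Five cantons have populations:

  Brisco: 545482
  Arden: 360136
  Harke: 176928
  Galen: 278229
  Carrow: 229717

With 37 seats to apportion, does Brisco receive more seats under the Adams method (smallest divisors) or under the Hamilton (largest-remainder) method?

Hamilton

Adams: Brisco 12, Arden 8, Harke 4, Galen 7, Carrow 6.
Hamilton: Brisco 13, Arden 8, Harke 4, Galen 7, Carrow 5.
Brisco gets 12 under Adams and 13 under Hamilton.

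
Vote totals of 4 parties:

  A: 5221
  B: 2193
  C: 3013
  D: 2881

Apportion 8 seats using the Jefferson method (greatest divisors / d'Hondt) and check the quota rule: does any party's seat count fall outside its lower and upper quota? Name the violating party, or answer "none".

Standard quotas: A 3.139, B 1.318, C 1.811, D 1.732.
Jefferson allocation: A 3, B 1, C 2, D 2.
Every allocation lies between the lower and upper quota.

none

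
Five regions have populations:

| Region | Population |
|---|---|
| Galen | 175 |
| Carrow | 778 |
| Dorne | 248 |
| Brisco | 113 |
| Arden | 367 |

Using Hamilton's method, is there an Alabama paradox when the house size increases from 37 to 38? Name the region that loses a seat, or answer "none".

At 37 seats: Galen 4, Carrow 17, Dorne 5, Brisco 3, Arden 8.
At 38 seats: Galen 4, Carrow 18, Dorne 6, Brisco 2, Arden 8.
Brisco drops from 3 to 2.

Brisco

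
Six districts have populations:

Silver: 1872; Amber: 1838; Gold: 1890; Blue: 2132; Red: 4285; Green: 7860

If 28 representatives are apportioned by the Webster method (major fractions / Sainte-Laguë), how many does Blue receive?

3

Standard divisor 19877/28 ≈ 709.893; standard quotas: Silver 2.637, Amber 2.589, Gold 2.662, Blue 3.003, Red 6.036, Green 11.072.
Rounding to the nearest integer gives 3, 3, 3, 3, 6, 11 = 29 seats, so the divisor must be adjusted.
With modified divisor 742: modified quotas Silver 2.523, Amber 2.477, Gold 2.547, Blue 2.873, Red 5.775, Green 10.593.
Rounding to the nearest integer: Silver 3, Amber 2, Gold 3, Blue 3, Red 6, Green 11 (total 28).
Blue receives 3.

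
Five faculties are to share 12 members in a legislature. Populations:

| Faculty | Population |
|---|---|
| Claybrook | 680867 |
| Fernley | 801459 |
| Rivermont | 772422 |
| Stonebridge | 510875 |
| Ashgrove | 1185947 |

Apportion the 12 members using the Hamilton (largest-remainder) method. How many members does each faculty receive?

Total 3951570; standard divisor 3951570/12 ≈ 329297.5.
Standard quotas: Claybrook 2.0676, Fernley 2.4338, Rivermont 2.3457, Stonebridge 1.5514, Ashgrove 3.6014.
Lower quotas: Claybrook 2, Fernley 2, Rivermont 2, Stonebridge 1, Ashgrove 3 (sum 10, leaving 2 seats).
Remainders in descending order: Ashgrove 0.6014, Stonebridge 0.5514, Fernley 0.4338, Rivermont 0.3457, Claybrook 0.0676.
The surplus seats go to Ashgrove, Stonebridge.

Claybrook 2; Fernley 2; Rivermont 2; Stonebridge 2; Ashgrove 4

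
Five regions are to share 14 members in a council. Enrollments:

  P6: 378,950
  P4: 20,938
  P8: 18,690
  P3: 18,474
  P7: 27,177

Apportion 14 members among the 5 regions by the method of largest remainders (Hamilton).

Standard divisor: 464229 ÷ 14 ≈ 33159.214.
Standard quotas: P6 11.4282, P4 0.6314, P8 0.5636, P3 0.5571, P7 0.8196.
Lower quotas: P6 11, P4 0, P8 0, P3 0, P7 0 (sum 11, leaving 3 seats).
Remainders in descending order: P7 0.8196, P4 0.6314, P8 0.5636, P3 0.5571, P6 0.4282.
Largest remainders: P7, P4, P8 receive the extra seats.

P6=11, P4=1, P8=1, P3=0, P7=1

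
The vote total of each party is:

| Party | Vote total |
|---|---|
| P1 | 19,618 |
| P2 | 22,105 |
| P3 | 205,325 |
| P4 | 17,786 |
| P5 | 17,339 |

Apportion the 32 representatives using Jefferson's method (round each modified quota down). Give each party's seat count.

P1 2; P2 2; P3 24; P4 2; P5 2

Standard divisor 282173/32 ≈ 8817.906; standard quotas: P1 2.225, P2 2.507, P3 23.285, P4 2.017, P5 1.966.
Rounding down gives 2, 2, 23, 2, 1 = 30 seats, so the divisor must be adjusted.
With modified divisor 8400: modified quotas P1 2.335, P2 2.632, P3 24.443, P4 2.117, P5 2.064.
Rounding down: P1 2, P2 2, P3 24, P4 2, P5 2 (total 32).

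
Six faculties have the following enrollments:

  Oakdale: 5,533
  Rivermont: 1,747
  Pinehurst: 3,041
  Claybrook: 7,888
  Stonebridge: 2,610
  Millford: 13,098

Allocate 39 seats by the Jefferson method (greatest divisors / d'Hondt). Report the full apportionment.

Oakdale: 6, Rivermont: 2, Pinehurst: 3, Claybrook: 9, Stonebridge: 3, Millford: 16

Standard divisor 33917/39 ≈ 869.667; standard quotas: Oakdale 6.362, Rivermont 2.009, Pinehurst 3.497, Claybrook 9.070, Stonebridge 3.001, Millford 15.061.
Rounding down gives 6, 2, 3, 9, 3, 15 = 38 seats, so the divisor must be adjusted.
With modified divisor 800: modified quotas Oakdale 6.916, Rivermont 2.184, Pinehurst 3.801, Claybrook 9.860, Stonebridge 3.263, Millford 16.372.
Rounding down: Oakdale 6, Rivermont 2, Pinehurst 3, Claybrook 9, Stonebridge 3, Millford 16 (total 39).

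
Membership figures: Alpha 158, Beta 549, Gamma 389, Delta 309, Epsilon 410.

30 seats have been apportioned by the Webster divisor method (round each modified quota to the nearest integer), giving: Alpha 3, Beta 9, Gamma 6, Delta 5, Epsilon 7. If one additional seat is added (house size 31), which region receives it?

Gamma

Priority for the next seat is population ÷ (current seats + 0.5).
Priorities: Alpha 45.143, Beta 57.789, Gamma 59.846, Delta 56.182, Epsilon 54.667.
Highest priority: Gamma.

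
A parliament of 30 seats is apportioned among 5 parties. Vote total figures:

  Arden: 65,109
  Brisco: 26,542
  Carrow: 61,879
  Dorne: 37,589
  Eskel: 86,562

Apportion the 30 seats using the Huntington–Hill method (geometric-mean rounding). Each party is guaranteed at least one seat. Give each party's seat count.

With divisor 9336: modified quotas Arden 6.974, Brisco 2.843, Carrow 6.628, Dorne 4.026, Eskel 9.272.
Geometric-mean thresholds: Arden √(6·7)=6.481, Brisco √(2·3)=2.449, Carrow √(6·7)=6.481, Dorne √(4·5)=4.472, Eskel √(9·10)=9.487.
Each quota rounded against its threshold gives Arden 7, Brisco 3, Carrow 7, Dorne 4, Eskel 9 (total 30).

Arden=7, Brisco=3, Carrow=7, Dorne=4, Eskel=9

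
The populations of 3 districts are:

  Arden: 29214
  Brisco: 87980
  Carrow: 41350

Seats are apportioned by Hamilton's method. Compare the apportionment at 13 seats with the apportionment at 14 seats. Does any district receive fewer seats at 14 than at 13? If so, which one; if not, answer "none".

At 13 seats: Arden 3, Brisco 7, Carrow 3.
At 14 seats: Arden 2, Brisco 8, Carrow 4.
Arden drops from 3 to 2.

Arden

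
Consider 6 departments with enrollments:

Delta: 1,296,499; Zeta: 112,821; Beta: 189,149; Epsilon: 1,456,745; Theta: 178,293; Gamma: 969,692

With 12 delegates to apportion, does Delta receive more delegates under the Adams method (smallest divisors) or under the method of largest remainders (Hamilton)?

Hamilton

Adams: Delta 3, Zeta 1, Beta 1, Epsilon 4, Theta 1, Gamma 2.
Hamilton: Delta 4, Zeta 0, Beta 1, Epsilon 4, Theta 0, Gamma 3.
Delta gets 3 under Adams and 4 under Hamilton.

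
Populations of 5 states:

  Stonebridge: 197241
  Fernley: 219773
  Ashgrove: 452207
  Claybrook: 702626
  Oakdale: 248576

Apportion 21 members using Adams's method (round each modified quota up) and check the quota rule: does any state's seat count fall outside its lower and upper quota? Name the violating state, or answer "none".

none

Standard quotas: Stonebridge 2.275, Fernley 2.535, Ashgrove 5.217, Claybrook 8.105, Oakdale 2.868.
Adams allocation: Stonebridge 2, Fernley 3, Ashgrove 5, Claybrook 8, Oakdale 3.
Every allocation lies between the lower and upper quota.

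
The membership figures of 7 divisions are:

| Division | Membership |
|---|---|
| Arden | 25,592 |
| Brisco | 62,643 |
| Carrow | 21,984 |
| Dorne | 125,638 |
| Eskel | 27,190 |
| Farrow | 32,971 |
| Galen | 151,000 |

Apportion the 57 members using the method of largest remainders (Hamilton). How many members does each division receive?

Arden: 3; Brisco: 8; Carrow: 3; Dorne: 16; Eskel: 4; Farrow: 4; Galen: 19

The standard divisor is 447018/57 ≈ 7842.421.
Standard quotas: Arden 3.2633, Brisco 7.9877, Carrow 2.8032, Dorne 16.0203, Eskel 3.4670, Farrow 4.2042, Galen 19.2543.
Lower quotas: Arden 3, Brisco 7, Carrow 2, Dorne 16, Eskel 3, Farrow 4, Galen 19 (sum 54, leaving 3 seats).
Remainders in descending order: Brisco 0.9877, Carrow 0.8032, Eskel 0.4670, Arden 0.2633, Galen 0.2543, Farrow 0.2042, Dorne 0.0203.
The surplus seats go to Brisco, Carrow, Eskel.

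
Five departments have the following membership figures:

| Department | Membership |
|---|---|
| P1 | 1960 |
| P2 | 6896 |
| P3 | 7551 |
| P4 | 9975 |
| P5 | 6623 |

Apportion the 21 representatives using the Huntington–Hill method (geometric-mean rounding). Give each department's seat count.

With divisor 1541: modified quotas P1 1.272, P2 4.475, P3 4.900, P4 6.473, P5 4.298.
Geometric-mean thresholds: P1 √(1·2)=1.414, P2 √(4·5)=4.472, P3 √(4·5)=4.472, P4 √(6·7)=6.481, P5 √(4·5)=4.472.
Each quota rounded against its threshold gives P1 1, P2 5, P3 5, P4 6, P5 4 (total 21).

P1: 1, P2: 5, P3: 5, P4: 6, P5: 4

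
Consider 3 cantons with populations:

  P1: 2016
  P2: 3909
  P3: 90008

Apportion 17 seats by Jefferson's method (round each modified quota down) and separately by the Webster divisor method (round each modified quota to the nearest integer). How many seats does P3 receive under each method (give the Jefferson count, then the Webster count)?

Jefferson: P1 0, P2 0, P3 17.
Webster: P1 0, P2 1, P3 16.
P3 gets 17 under Jefferson and 16 under Webster.

17 and 16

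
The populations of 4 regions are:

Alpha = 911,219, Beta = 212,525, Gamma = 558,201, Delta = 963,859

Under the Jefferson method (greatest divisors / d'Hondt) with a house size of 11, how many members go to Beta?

Standard divisor 2645804/11 ≈ 240527.636; standard quotas: Alpha 3.788, Beta 0.884, Gamma 2.321, Delta 4.007.
Rounding down gives 3, 0, 2, 4 = 9 seats, so the divisor must be adjusted.
With modified divisor 202600: modified quotas Alpha 4.498, Beta 1.049, Gamma 2.755, Delta 4.757.
Rounding down: Alpha 4, Beta 1, Gamma 2, Delta 4 (total 11).
Beta receives 1.

1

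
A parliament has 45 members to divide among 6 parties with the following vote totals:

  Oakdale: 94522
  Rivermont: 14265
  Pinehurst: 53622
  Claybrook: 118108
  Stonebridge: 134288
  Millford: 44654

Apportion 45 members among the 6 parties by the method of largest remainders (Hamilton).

The standard divisor is 459459/45 ≈ 10210.2.
Standard quotas: Oakdale 9.2576, Rivermont 1.3971, Pinehurst 5.2518, Claybrook 11.5676, Stonebridge 13.1523, Millford 4.3735.
Lower quotas: Oakdale 9, Rivermont 1, Pinehurst 5, Claybrook 11, Stonebridge 13, Millford 4 (sum 43, leaving 2 seats).
Remainders in descending order: Claybrook 0.5676, Rivermont 0.3971, Millford 0.3735, Oakdale 0.2576, Pinehurst 0.2518, Stonebridge 0.1523.
Largest remainders: Claybrook, Rivermont receive the extra seats.

Oakdale=9, Rivermont=2, Pinehurst=5, Claybrook=12, Stonebridge=13, Millford=4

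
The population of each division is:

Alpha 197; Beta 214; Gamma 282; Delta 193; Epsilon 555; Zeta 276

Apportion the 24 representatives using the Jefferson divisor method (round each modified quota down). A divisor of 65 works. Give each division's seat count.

With modified divisor 65: modified quotas Alpha 3.031, Beta 3.292, Gamma 4.338, Delta 2.969, Epsilon 8.538, Zeta 4.246.
Rounding down: Alpha 3, Beta 3, Gamma 4, Delta 2, Epsilon 8, Zeta 4 (total 24).

Alpha=3, Beta=3, Gamma=4, Delta=2, Epsilon=8, Zeta=4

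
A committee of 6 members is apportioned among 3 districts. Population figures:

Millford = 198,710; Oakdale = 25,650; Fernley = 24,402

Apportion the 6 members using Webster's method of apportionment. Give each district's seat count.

Millford: 4, Oakdale: 1, Fernley: 1

Standard divisor 248762/6 ≈ 41460.333; standard quotas: Millford 4.793, Oakdale 0.619, Fernley 0.589.
Rounding to the nearest integer gives 5, 1, 1 = 7 seats, so the divisor must be adjusted.
With modified divisor 46500: modified quotas Millford 4.273, Oakdale 0.552, Fernley 0.525.
Rounding to the nearest integer: Millford 4, Oakdale 1, Fernley 1 (total 6).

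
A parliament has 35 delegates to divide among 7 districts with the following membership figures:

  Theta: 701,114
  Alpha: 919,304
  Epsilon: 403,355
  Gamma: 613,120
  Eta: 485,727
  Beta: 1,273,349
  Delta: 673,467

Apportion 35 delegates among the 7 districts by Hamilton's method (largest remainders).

Standard divisor: 5069436 ÷ 35 ≈ 144841.029.
Standard quotas: Theta 4.8406, Alpha 6.3470, Epsilon 2.7848, Gamma 4.2331, Eta 3.3535, Beta 8.7914, Delta 4.6497.
Lower quotas: Theta 4, Alpha 6, Epsilon 2, Gamma 4, Eta 3, Beta 8, Delta 4 (sum 31, leaving 4 seats).
Remainders in descending order: Theta 0.8406, Beta 0.7914, Epsilon 0.7848, Delta 0.6497, Eta 0.3535, Alpha 0.3470, Gamma 0.2331.
Largest remainders: Theta, Beta, Epsilon, Delta receive the extra seats.

Theta 5; Alpha 6; Epsilon 3; Gamma 4; Eta 3; Beta 9; Delta 5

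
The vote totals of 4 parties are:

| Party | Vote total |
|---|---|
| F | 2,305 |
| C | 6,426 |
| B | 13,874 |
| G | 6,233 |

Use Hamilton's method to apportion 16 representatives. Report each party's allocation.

F=1, C=4, B=8, G=3

Total 28838; standard divisor 28838/16 ≈ 1802.375.
Standard quotas: F 1.2789, C 3.5653, B 7.6976, G 3.4582.
Lower quotas: F 1, C 3, B 7, G 3 (sum 14, leaving 2 seats).
Remainders in descending order: B 0.6976, C 0.5653, G 0.4582, F 0.2789.
The surplus seats go to B, C.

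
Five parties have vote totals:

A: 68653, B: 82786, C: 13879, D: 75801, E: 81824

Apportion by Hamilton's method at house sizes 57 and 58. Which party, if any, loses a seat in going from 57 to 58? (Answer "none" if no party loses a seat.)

C

At 57 seats: A 12, B 15, C 3, D 13, E 14.
At 58 seats: A 12, B 15, C 2, D 14, E 15.
C drops from 3 to 2.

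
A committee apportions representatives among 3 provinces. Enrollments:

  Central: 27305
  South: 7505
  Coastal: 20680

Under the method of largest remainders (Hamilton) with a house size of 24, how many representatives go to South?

Standard divisor: 55490 ÷ 24 ≈ 2312.083.
Standard quotas: Central 11.8097, South 3.2460, Coastal 8.9443.
Lower quotas: Central 11, South 3, Coastal 8 (sum 22, leaving 2 seats).
Remainders in descending order: Coastal 0.9443, Central 0.8097, South 0.2460.
Largest remainders: Coastal, Central receive the extra seats.
South receives 3.

3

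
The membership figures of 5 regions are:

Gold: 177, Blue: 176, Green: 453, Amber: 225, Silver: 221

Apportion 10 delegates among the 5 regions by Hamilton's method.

Total 1252; standard divisor 1252/10 ≈ 125.2.
Standard quotas: Gold 1.414, Blue 1.406, Green 3.618, Amber 1.797, Silver 1.765.
Lower quotas: Gold 1, Blue 1, Green 3, Amber 1, Silver 1 (sum 7, leaving 3 seats).
Remainders in descending order: Amber 0.797, Silver 0.765, Green 0.618, Gold 0.414, Blue 0.406.
The surplus seats go to Amber, Silver, Green.

Gold: 1, Blue: 1, Green: 4, Amber: 2, Silver: 2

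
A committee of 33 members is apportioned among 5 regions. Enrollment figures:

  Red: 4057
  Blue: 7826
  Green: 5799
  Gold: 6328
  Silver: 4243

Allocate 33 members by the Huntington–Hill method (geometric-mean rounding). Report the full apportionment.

With divisor 870: modified quotas Red 4.663, Blue 8.995, Green 6.666, Gold 7.274, Silver 4.877.
Geometric-mean thresholds: Red √(4·5)=4.472, Blue √(8·9)=8.485, Green √(6·7)=6.481, Gold √(7·8)=7.483, Silver √(4·5)=4.472.
Each quota rounded against its threshold gives Red 5, Blue 9, Green 7, Gold 7, Silver 5 (total 33).

Red 5, Blue 9, Green 7, Gold 7, Silver 5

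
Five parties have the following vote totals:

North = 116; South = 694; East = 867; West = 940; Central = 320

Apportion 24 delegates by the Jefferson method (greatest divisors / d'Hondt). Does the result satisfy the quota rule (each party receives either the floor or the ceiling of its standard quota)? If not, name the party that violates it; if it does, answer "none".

none

Standard quotas: North 0.948, South 5.671, East 7.085, West 7.681, Central 2.615.
Jefferson allocation: North 1, South 6, East 7, West 8, Central 2.
Every allocation lies between the lower and upper quota.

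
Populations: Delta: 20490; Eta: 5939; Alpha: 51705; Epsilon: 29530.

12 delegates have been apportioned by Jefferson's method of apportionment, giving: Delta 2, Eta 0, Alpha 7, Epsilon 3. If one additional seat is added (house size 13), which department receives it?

Epsilon

Priority for the next seat is population ÷ (current seats + 1).
Priorities: Delta 6830.000, Eta 5939.000, Alpha 6463.125, Epsilon 7382.500.
Highest priority: Epsilon.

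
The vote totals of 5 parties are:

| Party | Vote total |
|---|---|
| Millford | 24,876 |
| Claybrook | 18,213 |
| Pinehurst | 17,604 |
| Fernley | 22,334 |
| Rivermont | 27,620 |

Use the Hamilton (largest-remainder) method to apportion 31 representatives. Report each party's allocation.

Standard divisor: 110647 ÷ 31 ≈ 3569.258.
Standard quotas: Millford 6.9695, Claybrook 5.1027, Pinehurst 4.9321, Fernley 6.2573, Rivermont 7.7383.
Lower quotas: Millford 6, Claybrook 5, Pinehurst 4, Fernley 6, Rivermont 7 (sum 28, leaving 3 seats).
Remainders in descending order: Millford 0.9695, Pinehurst 0.9321, Rivermont 0.7383, Fernley 0.2573, Claybrook 0.1027.
Largest remainders: Millford, Pinehurst, Rivermont receive the extra seats.

Millford 7, Claybrook 5, Pinehurst 5, Fernley 6, Rivermont 8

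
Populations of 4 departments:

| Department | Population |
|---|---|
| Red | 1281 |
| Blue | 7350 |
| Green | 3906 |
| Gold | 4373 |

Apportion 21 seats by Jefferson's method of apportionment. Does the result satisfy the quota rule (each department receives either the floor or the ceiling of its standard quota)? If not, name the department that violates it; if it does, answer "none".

Standard quotas: Red 1.591, Blue 9.128, Green 4.851, Gold 5.431.
Jefferson allocation: Red 1, Blue 10, Green 5, Gold 5.
Every allocation lies between the lower and upper quota.

none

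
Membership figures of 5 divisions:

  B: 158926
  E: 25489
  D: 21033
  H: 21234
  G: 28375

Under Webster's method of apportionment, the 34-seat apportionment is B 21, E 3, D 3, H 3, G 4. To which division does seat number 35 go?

Priority for the next seat is population ÷ (current seats + 0.5).
Priorities: B 7391.907, E 7282.571, D 6009.429, H 6066.857, G 6305.556.
Highest priority: B.

B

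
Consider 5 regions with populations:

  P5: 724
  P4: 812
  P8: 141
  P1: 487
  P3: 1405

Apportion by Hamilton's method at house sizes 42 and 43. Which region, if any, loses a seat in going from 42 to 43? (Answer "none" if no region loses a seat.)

P8

At 42 seats: P5 8, P4 10, P8 2, P1 6, P3 16.
At 43 seats: P5 9, P4 10, P8 1, P1 6, P3 17.
P8 drops from 2 to 1.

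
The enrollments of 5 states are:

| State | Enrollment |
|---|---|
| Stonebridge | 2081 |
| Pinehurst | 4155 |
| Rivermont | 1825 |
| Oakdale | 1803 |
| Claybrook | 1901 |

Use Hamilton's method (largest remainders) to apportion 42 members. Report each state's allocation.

Standard divisor: 11765 ÷ 42 ≈ 280.119.
Standard quotas: Stonebridge 7.429, Pinehurst 14.833, Rivermont 6.515, Oakdale 6.437, Claybrook 6.786.
Lower quotas: Stonebridge 7, Pinehurst 14, Rivermont 6, Oakdale 6, Claybrook 6 (sum 39, leaving 3 seats).
Remainders in descending order: Pinehurst 0.833, Claybrook 0.786, Rivermont 0.515, Oakdale 0.437, Stonebridge 0.429.
The surplus seats go to Pinehurst, Claybrook, Rivermont.

Stonebridge: 7, Pinehurst: 15, Rivermont: 7, Oakdale: 6, Claybrook: 7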